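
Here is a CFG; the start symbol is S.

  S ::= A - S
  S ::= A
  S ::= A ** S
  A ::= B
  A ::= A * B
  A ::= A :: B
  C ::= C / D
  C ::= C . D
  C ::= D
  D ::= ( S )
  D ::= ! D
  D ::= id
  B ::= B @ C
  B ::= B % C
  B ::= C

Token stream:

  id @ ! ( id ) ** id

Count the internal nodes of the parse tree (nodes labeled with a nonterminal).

19

[S [A [B [B [C [D id]]] @ [C [D ! [D ( [S [A [B [C [D id]]]]] )]]]]] ** [S [A [B [C [D id]]]]]]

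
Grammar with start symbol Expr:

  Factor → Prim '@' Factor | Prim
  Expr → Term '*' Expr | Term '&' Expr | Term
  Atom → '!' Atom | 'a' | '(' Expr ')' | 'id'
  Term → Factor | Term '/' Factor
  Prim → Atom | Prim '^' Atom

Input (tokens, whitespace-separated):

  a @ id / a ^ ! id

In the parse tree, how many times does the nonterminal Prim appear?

4

[Expr [Term [Term [Factor [Prim [Atom a]] @ [Factor [Prim [Atom id]]]]] / [Factor [Prim [Prim [Atom a]] ^ [Atom ! [Atom id]]]]]]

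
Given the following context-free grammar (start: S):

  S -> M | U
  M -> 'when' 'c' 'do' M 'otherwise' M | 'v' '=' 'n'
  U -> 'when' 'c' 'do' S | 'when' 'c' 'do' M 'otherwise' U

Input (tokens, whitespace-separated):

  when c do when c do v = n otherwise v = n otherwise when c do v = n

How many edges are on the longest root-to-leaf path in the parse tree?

5

[S [U when c do [M when c do [M v = n] otherwise [M v = n]] otherwise [U when c do [S [M v = n]]]]]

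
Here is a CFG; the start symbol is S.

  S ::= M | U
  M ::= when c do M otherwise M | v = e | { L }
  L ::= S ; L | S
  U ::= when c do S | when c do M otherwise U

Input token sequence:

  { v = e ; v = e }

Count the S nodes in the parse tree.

3

[S [M { [L [S [M v = e]] ; [L [S [M v = e]]]] }]]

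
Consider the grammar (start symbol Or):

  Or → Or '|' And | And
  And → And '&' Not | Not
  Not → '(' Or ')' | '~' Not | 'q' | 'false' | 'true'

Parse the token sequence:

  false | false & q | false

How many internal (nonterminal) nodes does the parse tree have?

11

[Or [Or [Or [And [Not false]]] | [And [And [Not false]] & [Not q]]] | [And [Not false]]]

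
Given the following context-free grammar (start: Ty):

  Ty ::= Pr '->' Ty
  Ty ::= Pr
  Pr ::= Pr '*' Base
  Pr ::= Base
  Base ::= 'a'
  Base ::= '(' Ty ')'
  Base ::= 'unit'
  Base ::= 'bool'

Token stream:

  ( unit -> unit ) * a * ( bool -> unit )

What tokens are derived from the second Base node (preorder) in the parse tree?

[Ty [Pr [Pr [Pr [Base ( [Ty [Pr [Base unit]] -> [Ty [Pr [Base unit]]]] )]] * [Base a]] * [Base ( [Ty [Pr [Base bool]] -> [Ty [Pr [Base unit]]]] )]]]

unit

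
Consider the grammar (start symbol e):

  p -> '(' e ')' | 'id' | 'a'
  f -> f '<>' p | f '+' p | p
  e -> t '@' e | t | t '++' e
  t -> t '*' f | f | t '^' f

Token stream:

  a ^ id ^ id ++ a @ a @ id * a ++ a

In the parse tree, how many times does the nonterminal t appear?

8

[e [t [t [t [f [p a]]] ^ [f [p id]]] ^ [f [p id]]] ++ [e [t [f [p a]]] @ [e [t [f [p a]]] @ [e [t [t [f [p id]]] * [f [p a]]] ++ [e [t [f [p a]]]]]]]]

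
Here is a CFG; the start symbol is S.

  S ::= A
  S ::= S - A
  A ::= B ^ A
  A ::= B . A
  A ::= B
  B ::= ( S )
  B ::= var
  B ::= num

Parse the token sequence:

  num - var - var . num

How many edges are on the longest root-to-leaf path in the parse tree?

5

[S [S [S [A [B num]]] - [A [B var]]] - [A [B var] . [A [B num]]]]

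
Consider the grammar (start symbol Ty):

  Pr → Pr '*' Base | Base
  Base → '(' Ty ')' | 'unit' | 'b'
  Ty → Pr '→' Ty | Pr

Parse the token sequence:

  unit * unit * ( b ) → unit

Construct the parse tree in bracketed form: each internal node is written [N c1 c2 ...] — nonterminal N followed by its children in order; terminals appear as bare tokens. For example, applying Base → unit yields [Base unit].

[Ty [Pr [Pr [Pr [Base unit]] * [Base unit]] * [Base ( [Ty [Pr [Base b]]] )]] → [Ty [Pr [Base unit]]]]

Ty
Pr → Ty
Pr * Base → Ty
Pr * Base * Base → Ty
Base * Base * Base → Ty
unit * Base * Base → Ty
unit * unit * Base → Ty
unit * unit * ( Ty ) → Ty
unit * unit * ( Pr ) → Ty
unit * unit * ( Base ) → Ty
unit * unit * ( b ) → Ty
unit * unit * ( b ) → Pr
unit * unit * ( b ) → Base
unit * unit * ( b ) → unit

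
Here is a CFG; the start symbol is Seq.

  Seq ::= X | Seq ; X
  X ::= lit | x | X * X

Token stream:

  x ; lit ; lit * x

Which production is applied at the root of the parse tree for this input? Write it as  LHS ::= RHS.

[Seq [Seq [Seq [X x]] ; [X lit]] ; [X [X lit] * [X x]]]

Seq ::= Seq ; X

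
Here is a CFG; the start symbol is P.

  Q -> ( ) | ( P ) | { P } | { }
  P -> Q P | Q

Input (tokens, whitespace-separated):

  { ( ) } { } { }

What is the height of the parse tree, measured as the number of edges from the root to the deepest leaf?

4

[P [Q { [P [Q ( )]] }] [P [Q { }] [P [Q { }]]]]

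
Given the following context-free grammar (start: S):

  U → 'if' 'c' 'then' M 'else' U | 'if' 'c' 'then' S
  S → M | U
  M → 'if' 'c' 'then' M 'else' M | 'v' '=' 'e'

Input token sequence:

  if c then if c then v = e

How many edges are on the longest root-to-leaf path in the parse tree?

[S [U if c then [S [U if c then [S [M v = e]]]]]]

6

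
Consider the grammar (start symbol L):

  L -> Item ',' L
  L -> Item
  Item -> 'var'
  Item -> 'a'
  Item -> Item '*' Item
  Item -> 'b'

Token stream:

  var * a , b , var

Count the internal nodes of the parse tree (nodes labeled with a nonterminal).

[L [Item [Item var] * [Item a]] , [L [Item b] , [L [Item var]]]]

8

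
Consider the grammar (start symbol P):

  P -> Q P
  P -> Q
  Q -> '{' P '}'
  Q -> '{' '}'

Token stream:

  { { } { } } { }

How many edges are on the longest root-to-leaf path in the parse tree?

[P [Q { [P [Q { }] [P [Q { }]]] }] [P [Q { }]]]

5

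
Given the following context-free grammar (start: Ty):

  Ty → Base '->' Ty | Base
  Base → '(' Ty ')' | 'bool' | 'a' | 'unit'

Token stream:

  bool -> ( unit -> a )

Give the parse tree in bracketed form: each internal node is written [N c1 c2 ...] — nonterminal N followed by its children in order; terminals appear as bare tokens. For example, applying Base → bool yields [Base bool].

Ty
Base -> Ty
bool -> Ty
bool -> Base
bool -> ( Ty )
bool -> ( Base -> Ty )
bool -> ( unit -> Ty )
bool -> ( unit -> Base )
bool -> ( unit -> a )

[Ty [Base bool] -> [Ty [Base ( [Ty [Base unit] -> [Ty [Base a]]] )]]]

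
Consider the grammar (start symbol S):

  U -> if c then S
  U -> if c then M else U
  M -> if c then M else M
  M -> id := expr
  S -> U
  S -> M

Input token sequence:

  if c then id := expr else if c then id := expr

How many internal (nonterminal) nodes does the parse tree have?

[S [U if c then [M id := expr] else [U if c then [S [M id := expr]]]]]

6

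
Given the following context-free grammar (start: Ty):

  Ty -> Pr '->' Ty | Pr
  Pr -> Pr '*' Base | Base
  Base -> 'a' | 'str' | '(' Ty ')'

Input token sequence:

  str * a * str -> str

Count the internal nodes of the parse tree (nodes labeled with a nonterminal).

10

[Ty [Pr [Pr [Pr [Base str]] * [Base a]] * [Base str]] -> [Ty [Pr [Base str]]]]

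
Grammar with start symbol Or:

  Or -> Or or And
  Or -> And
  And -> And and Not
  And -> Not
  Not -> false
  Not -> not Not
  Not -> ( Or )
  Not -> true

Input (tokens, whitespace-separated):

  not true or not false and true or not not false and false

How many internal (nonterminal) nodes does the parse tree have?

[Or [Or [Or [And [Not not [Not true]]]] or [And [And [Not not [Not false]]] and [Not true]]] or [And [And [Not not [Not not [Not false]]]] and [Not false]]]

17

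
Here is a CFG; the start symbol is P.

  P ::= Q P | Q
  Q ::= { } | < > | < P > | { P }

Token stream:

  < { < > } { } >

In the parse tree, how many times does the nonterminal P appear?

4

[P [Q < [P [Q { [P [Q < >]] }] [P [Q { }]]] >]]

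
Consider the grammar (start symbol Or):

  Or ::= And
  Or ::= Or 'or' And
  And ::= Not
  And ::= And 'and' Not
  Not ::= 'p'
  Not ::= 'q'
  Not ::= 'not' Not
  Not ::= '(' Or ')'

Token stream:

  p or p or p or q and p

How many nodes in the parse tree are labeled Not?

[Or [Or [Or [Or [And [Not p]]] or [And [Not p]]] or [And [Not p]]] or [And [And [Not q]] and [Not p]]]

5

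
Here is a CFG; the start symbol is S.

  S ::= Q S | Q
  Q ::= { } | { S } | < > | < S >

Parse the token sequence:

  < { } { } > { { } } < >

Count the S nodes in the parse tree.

[S [Q < [S [Q { }] [S [Q { }]]] >] [S [Q { [S [Q { }]] }] [S [Q < >]]]]

6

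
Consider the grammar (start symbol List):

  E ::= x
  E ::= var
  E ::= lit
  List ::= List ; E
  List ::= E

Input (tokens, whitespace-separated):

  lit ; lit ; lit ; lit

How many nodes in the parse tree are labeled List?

4

[List [List [List [List [E lit]] ; [E lit]] ; [E lit]] ; [E lit]]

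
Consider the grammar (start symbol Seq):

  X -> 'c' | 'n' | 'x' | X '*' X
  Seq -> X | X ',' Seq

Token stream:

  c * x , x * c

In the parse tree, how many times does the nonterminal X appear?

6

[Seq [X [X c] * [X x]] , [Seq [X [X x] * [X c]]]]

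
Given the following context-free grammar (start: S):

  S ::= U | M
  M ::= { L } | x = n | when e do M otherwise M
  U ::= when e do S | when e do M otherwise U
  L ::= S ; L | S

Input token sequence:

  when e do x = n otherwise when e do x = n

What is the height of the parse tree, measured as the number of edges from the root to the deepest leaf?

5

[S [U when e do [M x = n] otherwise [U when e do [S [M x = n]]]]]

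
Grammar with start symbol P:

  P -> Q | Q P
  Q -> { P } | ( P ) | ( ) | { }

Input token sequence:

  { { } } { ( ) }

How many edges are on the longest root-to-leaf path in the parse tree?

5

[P [Q { [P [Q { }]] }] [P [Q { [P [Q ( )]] }]]]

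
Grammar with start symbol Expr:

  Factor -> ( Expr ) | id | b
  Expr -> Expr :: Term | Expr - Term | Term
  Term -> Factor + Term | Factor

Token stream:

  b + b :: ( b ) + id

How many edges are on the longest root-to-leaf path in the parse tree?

[Expr [Expr [Term [Factor b] + [Term [Factor b]]]] :: [Term [Factor ( [Expr [Term [Factor b]]] )] + [Term [Factor id]]]]

6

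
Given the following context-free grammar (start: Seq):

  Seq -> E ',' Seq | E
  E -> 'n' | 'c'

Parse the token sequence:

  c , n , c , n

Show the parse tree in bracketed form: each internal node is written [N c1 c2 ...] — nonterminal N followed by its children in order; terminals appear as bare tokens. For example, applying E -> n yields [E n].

[Seq [E c] , [Seq [E n] , [Seq [E c] , [Seq [E n]]]]]

Seq
E , Seq
c , Seq
c , E , Seq
c , n , Seq
c , n , E , Seq
c , n , c , Seq
c , n , c , E
c , n , c , n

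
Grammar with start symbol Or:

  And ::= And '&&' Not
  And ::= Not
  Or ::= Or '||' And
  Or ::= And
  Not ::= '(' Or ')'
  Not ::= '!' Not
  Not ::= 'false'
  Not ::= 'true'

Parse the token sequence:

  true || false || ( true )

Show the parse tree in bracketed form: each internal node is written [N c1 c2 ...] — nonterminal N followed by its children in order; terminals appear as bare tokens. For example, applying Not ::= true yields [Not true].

Or
Or || And
Or || And || And
And || And || And
Not || And || And
true || And || And
true || Not || And
true || false || And
true || false || Not
true || false || ( Or )
true || false || ( And )
true || false || ( Not )
true || false || ( true )

[Or [Or [Or [And [Not true]]] || [And [Not false]]] || [And [Not ( [Or [And [Not true]]] )]]]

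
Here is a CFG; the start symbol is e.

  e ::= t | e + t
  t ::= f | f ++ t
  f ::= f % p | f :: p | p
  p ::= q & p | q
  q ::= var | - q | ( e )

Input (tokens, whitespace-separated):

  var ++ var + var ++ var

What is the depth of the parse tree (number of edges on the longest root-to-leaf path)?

7

[e [e [t [f [p [q var]]] ++ [t [f [p [q var]]]]]] + [t [f [p [q var]]] ++ [t [f [p [q var]]]]]]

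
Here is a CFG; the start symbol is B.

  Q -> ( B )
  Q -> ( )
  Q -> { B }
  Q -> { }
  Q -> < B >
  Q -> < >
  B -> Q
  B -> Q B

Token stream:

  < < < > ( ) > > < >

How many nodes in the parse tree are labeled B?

[B [Q < [B [Q < [B [Q < >] [B [Q ( )]]] >]] >] [B [Q < >]]]

5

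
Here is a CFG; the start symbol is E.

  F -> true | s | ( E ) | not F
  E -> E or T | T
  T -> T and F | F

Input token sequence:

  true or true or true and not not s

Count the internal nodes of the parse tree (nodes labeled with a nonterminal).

[E [E [E [T [F true]]] or [T [F true]]] or [T [T [F true]] and [F not [F not [F s]]]]]

13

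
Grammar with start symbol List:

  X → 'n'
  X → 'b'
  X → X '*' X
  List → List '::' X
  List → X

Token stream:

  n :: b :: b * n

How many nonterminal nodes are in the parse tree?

[List [List [List [X n]] :: [X b]] :: [X [X b] * [X n]]]

8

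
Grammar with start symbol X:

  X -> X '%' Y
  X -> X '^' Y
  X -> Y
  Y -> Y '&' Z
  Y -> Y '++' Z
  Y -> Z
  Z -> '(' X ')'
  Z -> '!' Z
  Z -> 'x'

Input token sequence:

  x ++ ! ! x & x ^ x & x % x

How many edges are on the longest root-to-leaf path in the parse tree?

8

[X [X [X [Y [Y [Y [Z x]] ++ [Z ! [Z ! [Z x]]]] & [Z x]]] ^ [Y [Y [Z x]] & [Z x]]] % [Y [Z x]]]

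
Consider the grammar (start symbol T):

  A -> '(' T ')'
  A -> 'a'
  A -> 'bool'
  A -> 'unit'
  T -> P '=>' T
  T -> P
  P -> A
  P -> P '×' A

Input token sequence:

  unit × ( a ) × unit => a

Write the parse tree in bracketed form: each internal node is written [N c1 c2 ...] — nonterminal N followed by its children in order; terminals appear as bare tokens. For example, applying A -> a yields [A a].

T
P => T
P × A => T
P × A × A => T
A × A × A => T
unit × A × A => T
unit × ( T ) × A => T
unit × ( P ) × A => T
unit × ( A ) × A => T
unit × ( a ) × A => T
unit × ( a ) × unit => T
unit × ( a ) × unit => P
unit × ( a ) × unit => A
unit × ( a ) × unit => a

[T [P [P [P [A unit]] × [A ( [T [P [A a]]] )]] × [A unit]] => [T [P [A a]]]]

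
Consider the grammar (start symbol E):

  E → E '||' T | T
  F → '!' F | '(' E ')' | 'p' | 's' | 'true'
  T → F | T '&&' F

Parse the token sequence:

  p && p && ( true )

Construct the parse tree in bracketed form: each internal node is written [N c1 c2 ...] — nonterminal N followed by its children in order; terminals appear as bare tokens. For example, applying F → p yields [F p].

[E [T [T [T [F p]] && [F p]] && [F ( [E [T [F true]]] )]]]

E
T
T && F
T && F && F
F && F && F
p && F && F
p && p && F
p && p && ( E )
p && p && ( T )
p && p && ( F )
p && p && ( true )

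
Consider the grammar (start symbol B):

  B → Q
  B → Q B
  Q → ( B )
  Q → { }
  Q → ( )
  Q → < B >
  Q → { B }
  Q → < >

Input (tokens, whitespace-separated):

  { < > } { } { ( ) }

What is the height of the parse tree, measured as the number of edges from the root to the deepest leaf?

[B [Q { [B [Q < >]] }] [B [Q { }] [B [Q { [B [Q ( )]] }]]]]

6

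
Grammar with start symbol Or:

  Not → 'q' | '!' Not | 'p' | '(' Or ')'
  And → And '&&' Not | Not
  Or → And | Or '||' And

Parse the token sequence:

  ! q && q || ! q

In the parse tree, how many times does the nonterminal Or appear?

2

[Or [Or [And [And [Not ! [Not q]]] && [Not q]]] || [And [Not ! [Not q]]]]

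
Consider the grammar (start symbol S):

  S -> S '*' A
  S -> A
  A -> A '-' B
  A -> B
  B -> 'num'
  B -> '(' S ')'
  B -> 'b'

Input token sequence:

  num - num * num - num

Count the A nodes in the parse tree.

4

[S [S [A [A [B num]] - [B num]]] * [A [A [B num]] - [B num]]]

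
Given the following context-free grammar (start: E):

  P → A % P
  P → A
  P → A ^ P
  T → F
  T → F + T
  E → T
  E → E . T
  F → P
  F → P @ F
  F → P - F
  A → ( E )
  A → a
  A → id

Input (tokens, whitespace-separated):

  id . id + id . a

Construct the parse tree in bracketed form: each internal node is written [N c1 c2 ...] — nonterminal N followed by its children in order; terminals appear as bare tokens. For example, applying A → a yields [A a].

E
E . T
E . T . T
T . T . T
F . T . T
P . T . T
A . T . T
id . T . T
id . F + T . T
id . P + T . T
id . A + T . T
id . id + T . T
id . id + F . T
id . id + P . T
id . id + A . T
id . id + id . T
id . id + id . F
id . id + id . P
id . id + id . A
id . id + id . a

[E [E [E [T [F [P [A id]]]]] . [T [F [P [A id]]] + [T [F [P [A id]]]]]] . [T [F [P [A a]]]]]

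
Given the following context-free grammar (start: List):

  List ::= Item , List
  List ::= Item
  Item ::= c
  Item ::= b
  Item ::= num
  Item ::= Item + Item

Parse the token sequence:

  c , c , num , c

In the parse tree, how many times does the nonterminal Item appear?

[List [Item c] , [List [Item c] , [List [Item num] , [List [Item c]]]]]

4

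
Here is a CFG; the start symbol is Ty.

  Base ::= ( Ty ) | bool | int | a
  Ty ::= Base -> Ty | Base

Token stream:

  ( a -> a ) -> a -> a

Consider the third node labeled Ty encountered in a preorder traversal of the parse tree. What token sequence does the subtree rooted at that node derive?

a

[Ty [Base ( [Ty [Base a] -> [Ty [Base a]]] )] -> [Ty [Base a] -> [Ty [Base a]]]]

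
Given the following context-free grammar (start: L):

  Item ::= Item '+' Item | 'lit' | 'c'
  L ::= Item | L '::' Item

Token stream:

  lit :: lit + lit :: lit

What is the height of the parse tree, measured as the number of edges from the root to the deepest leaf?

4

[L [L [L [Item lit]] :: [Item [Item lit] + [Item lit]]] :: [Item lit]]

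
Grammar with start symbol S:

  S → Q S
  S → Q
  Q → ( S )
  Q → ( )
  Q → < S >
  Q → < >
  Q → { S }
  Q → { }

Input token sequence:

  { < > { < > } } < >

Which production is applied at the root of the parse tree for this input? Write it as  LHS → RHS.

S → Q S

[S [Q { [S [Q < >] [S [Q { [S [Q < >]] }]]] }] [S [Q < >]]]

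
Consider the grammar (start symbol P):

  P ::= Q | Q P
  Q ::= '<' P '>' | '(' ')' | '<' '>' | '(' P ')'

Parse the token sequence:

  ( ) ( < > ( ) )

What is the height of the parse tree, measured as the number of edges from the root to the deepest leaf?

6

[P [Q ( )] [P [Q ( [P [Q < >] [P [Q ( )]]] )]]]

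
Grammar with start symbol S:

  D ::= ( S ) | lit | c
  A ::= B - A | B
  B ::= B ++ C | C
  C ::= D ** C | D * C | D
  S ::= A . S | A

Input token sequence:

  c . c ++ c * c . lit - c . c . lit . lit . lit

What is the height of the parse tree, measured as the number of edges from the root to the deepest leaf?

11

[S [A [B [C [D c]]]] . [S [A [B [B [C [D c]]] ++ [C [D c] * [C [D c]]]]] . [S [A [B [C [D lit]]] - [A [B [C [D c]]]]] . [S [A [B [C [D c]]]] . [S [A [B [C [D lit]]]] . [S [A [B [C [D lit]]]] . [S [A [B [C [D lit]]]]]]]]]]]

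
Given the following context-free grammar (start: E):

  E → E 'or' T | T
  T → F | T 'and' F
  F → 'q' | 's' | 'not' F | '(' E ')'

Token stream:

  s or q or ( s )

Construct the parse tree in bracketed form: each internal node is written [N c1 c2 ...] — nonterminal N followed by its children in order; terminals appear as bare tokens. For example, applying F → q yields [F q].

[E [E [E [T [F s]]] or [T [F q]]] or [T [F ( [E [T [F s]]] )]]]

E
E or T
E or T or T
T or T or T
F or T or T
s or T or T
s or F or T
s or q or T
s or q or F
s or q or ( E )
s or q or ( T )
s or q or ( F )
s or q or ( s )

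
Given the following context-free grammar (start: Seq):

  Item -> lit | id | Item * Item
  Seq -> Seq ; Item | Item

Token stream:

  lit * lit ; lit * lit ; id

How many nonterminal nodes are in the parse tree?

10

[Seq [Seq [Seq [Item [Item lit] * [Item lit]]] ; [Item [Item lit] * [Item lit]]] ; [Item id]]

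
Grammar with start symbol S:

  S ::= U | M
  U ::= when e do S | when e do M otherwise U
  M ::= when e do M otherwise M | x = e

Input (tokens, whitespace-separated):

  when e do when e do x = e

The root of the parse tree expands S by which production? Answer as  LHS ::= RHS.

S ::= U

[S [U when e do [S [U when e do [S [M x = e]]]]]]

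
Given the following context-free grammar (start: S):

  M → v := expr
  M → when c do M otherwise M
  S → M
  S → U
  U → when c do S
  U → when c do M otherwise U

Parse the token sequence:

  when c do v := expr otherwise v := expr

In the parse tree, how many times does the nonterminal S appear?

1

[S [M when c do [M v := expr] otherwise [M v := expr]]]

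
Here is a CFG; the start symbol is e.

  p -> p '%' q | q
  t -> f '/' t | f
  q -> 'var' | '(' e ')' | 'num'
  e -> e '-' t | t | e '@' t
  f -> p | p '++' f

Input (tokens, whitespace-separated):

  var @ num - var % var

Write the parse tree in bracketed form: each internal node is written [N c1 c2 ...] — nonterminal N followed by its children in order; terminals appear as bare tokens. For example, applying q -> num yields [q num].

[e [e [e [t [f [p [q var]]]]] @ [t [f [p [q num]]]]] - [t [f [p [p [q var]] % [q var]]]]]

e
e - t
e @ t - t
t @ t - t
f @ t - t
p @ t - t
q @ t - t
var @ t - t
var @ f - t
var @ p - t
var @ q - t
var @ num - t
var @ num - f
var @ num - p
var @ num - p % q
var @ num - q % q
var @ num - var % q
var @ num - var % var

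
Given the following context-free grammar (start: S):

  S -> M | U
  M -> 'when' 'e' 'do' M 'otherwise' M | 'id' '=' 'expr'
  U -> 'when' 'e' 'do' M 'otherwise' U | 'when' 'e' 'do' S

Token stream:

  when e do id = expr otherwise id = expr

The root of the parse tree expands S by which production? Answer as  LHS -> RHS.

[S [M when e do [M id = expr] otherwise [M id = expr]]]

S -> M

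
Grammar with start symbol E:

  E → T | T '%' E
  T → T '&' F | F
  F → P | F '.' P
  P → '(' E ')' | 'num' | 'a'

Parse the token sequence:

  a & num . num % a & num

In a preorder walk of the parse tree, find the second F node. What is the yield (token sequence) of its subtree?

num . num

[E [T [T [F [P a]]] & [F [F [P num]] . [P num]]] % [E [T [T [F [P a]]] & [F [P num]]]]]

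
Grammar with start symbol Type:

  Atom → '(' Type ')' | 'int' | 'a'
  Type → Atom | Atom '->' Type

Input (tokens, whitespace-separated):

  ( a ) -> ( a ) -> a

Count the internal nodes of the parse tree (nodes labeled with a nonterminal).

[Type [Atom ( [Type [Atom a]] )] -> [Type [Atom ( [Type [Atom a]] )] -> [Type [Atom a]]]]

10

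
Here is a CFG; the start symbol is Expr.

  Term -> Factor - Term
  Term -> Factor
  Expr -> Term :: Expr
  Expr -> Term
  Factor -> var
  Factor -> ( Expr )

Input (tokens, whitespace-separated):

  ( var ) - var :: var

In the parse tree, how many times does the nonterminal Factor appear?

4

[Expr [Term [Factor ( [Expr [Term [Factor var]]] )] - [Term [Factor var]]] :: [Expr [Term [Factor var]]]]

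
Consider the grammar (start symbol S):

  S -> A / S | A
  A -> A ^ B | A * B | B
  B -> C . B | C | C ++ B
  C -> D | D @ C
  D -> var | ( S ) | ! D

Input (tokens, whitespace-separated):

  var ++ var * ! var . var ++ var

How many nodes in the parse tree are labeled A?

2

[S [A [A [B [C [D var]] ++ [B [C [D var]]]]] * [B [C [D ! [D var]]] . [B [C [D var]] ++ [B [C [D var]]]]]]]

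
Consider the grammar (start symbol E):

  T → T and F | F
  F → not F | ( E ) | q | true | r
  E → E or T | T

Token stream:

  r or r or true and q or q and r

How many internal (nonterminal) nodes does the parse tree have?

16

[E [E [E [E [T [F r]]] or [T [F r]]] or [T [T [F true]] and [F q]]] or [T [T [F q]] and [F r]]]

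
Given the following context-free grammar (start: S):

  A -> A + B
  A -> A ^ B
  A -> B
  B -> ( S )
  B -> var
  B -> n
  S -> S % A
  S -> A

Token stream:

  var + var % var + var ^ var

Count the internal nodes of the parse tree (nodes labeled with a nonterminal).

12

[S [S [A [A [B var]] + [B var]]] % [A [A [A [B var]] + [B var]] ^ [B var]]]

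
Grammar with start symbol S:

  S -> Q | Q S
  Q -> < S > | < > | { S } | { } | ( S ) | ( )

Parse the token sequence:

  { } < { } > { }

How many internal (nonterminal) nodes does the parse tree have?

8

[S [Q { }] [S [Q < [S [Q { }]] >] [S [Q { }]]]]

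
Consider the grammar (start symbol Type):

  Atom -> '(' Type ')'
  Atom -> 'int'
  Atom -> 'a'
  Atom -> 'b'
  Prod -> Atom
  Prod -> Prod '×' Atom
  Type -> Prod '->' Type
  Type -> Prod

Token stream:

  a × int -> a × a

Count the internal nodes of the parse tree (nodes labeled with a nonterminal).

[Type [Prod [Prod [Atom a]] × [Atom int]] -> [Type [Prod [Prod [Atom a]] × [Atom a]]]]

10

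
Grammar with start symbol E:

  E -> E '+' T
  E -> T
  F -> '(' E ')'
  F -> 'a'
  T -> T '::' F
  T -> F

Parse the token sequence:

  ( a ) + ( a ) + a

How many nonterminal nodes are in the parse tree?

[E [E [E [T [F ( [E [T [F a]]] )]]] + [T [F ( [E [T [F a]]] )]]] + [T [F a]]]

15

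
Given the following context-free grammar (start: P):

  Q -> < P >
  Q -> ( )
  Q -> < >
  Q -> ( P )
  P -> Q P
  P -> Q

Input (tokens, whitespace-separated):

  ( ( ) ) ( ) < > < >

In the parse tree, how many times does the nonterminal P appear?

5

[P [Q ( [P [Q ( )]] )] [P [Q ( )] [P [Q < >] [P [Q < >]]]]]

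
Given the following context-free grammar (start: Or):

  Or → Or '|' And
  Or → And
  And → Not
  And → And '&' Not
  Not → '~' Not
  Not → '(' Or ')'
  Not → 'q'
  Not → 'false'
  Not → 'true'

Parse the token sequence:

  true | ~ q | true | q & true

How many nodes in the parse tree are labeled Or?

[Or [Or [Or [Or [And [Not true]]] | [And [Not ~ [Not q]]]] | [And [Not true]]] | [And [And [Not q]] & [Not true]]]

4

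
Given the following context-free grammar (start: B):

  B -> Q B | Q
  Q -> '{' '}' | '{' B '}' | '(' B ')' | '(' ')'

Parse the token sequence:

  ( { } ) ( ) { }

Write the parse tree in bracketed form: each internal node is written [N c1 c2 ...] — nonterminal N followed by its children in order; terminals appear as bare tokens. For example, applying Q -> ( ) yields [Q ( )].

B
Q B
( B ) B
( Q ) B
( { } ) B
( { } ) Q B
( { } ) ( ) B
( { } ) ( ) Q
( { } ) ( ) { }

[B [Q ( [B [Q { }]] )] [B [Q ( )] [B [Q { }]]]]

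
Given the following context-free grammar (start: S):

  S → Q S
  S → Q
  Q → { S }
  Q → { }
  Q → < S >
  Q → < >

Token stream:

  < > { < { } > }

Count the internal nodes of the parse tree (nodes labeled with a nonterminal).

[S [Q < >] [S [Q { [S [Q < [S [Q { }]] >]] }]]]

8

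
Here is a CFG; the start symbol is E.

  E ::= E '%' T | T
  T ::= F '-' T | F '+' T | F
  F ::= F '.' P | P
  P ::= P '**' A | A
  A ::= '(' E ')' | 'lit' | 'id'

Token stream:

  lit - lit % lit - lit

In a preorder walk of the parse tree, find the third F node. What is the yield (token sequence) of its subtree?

[E [E [T [F [P [A lit]]] - [T [F [P [A lit]]]]]] % [T [F [P [A lit]]] - [T [F [P [A lit]]]]]]

lit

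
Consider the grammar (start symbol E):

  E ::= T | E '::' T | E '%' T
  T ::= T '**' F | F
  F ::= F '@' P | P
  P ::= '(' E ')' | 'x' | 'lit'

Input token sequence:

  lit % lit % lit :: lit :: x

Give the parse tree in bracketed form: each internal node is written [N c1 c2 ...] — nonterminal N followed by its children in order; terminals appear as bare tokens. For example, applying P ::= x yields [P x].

[E [E [E [E [E [T [F [P lit]]]] % [T [F [P lit]]]] % [T [F [P lit]]]] :: [T [F [P lit]]]] :: [T [F [P x]]]]

E
E :: T
E :: T :: T
E % T :: T :: T
E % T % T :: T :: T
T % T % T :: T :: T
F % T % T :: T :: T
P % T % T :: T :: T
lit % T % T :: T :: T
lit % F % T :: T :: T
lit % P % T :: T :: T
lit % lit % T :: T :: T
lit % lit % F :: T :: T
lit % lit % P :: T :: T
lit % lit % lit :: T :: T
lit % lit % lit :: F :: T
lit % lit % lit :: P :: T
lit % lit % lit :: lit :: T
lit % lit % lit :: lit :: F
lit % lit % lit :: lit :: P
lit % lit % lit :: lit :: x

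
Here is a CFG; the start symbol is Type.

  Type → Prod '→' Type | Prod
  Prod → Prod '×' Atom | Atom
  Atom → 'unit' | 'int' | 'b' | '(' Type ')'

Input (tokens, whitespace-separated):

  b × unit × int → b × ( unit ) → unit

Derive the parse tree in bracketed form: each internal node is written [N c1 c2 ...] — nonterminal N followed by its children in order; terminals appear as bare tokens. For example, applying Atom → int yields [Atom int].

Type
Prod → Type
Prod × Atom → Type
Prod × Atom × Atom → Type
Atom × Atom × Atom → Type
b × Atom × Atom → Type
b × unit × Atom → Type
b × unit × int → Type
b × unit × int → Prod → Type
b × unit × int → Prod × Atom → Type
b × unit × int → Atom × Atom → Type
b × unit × int → b × Atom → Type
b × unit × int → b × ( Type ) → Type
b × unit × int → b × ( Prod ) → Type
b × unit × int → b × ( Atom ) → Type
b × unit × int → b × ( unit ) → Type
b × unit × int → b × ( unit ) → Prod
b × unit × int → b × ( unit ) → Atom
b × unit × int → b × ( unit ) → unit

[Type [Prod [Prod [Prod [Atom b]] × [Atom unit]] × [Atom int]] → [Type [Prod [Prod [Atom b]] × [Atom ( [Type [Prod [Atom unit]]] )]] → [Type [Prod [Atom unit]]]]]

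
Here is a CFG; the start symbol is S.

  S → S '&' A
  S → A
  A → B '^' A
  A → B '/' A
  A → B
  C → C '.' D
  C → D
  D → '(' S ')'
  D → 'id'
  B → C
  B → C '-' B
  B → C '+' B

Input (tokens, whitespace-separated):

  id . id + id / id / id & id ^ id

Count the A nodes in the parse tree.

5

[S [S [A [B [C [C [D id]] . [D id]] + [B [C [D id]]]] / [A [B [C [D id]]] / [A [B [C [D id]]]]]]] & [A [B [C [D id]]] ^ [A [B [C [D id]]]]]]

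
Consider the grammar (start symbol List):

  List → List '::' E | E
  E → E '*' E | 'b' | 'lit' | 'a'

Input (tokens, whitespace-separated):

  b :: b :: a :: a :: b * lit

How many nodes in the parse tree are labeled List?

5

[List [List [List [List [List [E b]] :: [E b]] :: [E a]] :: [E a]] :: [E [E b] * [E lit]]]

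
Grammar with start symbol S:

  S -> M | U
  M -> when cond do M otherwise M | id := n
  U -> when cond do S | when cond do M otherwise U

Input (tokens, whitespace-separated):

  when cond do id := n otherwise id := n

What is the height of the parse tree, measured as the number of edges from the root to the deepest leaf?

3

[S [M when cond do [M id := n] otherwise [M id := n]]]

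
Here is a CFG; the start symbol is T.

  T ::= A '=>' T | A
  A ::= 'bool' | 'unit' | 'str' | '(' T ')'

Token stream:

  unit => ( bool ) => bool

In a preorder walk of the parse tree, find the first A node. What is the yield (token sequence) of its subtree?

unit

[T [A unit] => [T [A ( [T [A bool]] )] => [T [A bool]]]]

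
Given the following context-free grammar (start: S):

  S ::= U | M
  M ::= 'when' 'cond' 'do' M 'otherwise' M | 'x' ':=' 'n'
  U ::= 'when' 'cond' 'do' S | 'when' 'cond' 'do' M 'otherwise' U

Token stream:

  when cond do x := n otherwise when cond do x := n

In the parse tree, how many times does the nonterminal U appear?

2

[S [U when cond do [M x := n] otherwise [U when cond do [S [M x := n]]]]]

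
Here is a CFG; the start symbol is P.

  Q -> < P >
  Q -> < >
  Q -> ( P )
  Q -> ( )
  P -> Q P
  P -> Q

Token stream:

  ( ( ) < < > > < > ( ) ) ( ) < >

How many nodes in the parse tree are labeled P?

[P [Q ( [P [Q ( )] [P [Q < [P [Q < >]] >] [P [Q < >] [P [Q ( )]]]]] )] [P [Q ( )] [P [Q < >]]]]

8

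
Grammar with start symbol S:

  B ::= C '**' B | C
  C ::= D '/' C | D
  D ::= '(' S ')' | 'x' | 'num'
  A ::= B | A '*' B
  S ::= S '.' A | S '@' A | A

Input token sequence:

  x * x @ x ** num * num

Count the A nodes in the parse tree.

4

[S [S [A [A [B [C [D x]]]] * [B [C [D x]]]]] @ [A [A [B [C [D x]] ** [B [C [D num]]]]] * [B [C [D num]]]]]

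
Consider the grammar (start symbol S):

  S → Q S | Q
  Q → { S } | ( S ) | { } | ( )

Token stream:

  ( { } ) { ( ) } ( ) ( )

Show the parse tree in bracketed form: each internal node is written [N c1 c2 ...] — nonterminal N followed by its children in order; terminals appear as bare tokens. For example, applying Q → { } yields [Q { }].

[S [Q ( [S [Q { }]] )] [S [Q { [S [Q ( )]] }] [S [Q ( )] [S [Q ( )]]]]]

S
Q S
( S ) S
( Q ) S
( { } ) S
( { } ) Q S
( { } ) { S } S
( { } ) { Q } S
( { } ) { ( ) } S
( { } ) { ( ) } Q S
( { } ) { ( ) } ( ) S
( { } ) { ( ) } ( ) Q
( { } ) { ( ) } ( ) ( )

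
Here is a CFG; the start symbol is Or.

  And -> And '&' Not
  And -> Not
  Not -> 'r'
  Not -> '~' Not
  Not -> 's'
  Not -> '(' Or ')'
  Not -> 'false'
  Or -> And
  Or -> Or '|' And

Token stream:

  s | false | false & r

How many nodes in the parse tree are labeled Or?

[Or [Or [Or [And [Not s]]] | [And [Not false]]] | [And [And [Not false]] & [Not r]]]

3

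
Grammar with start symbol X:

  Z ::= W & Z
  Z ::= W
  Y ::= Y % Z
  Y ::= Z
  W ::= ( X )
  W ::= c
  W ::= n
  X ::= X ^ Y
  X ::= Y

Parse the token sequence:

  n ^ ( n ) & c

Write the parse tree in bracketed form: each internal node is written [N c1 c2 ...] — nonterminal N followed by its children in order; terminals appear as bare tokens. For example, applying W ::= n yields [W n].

X
X ^ Y
Y ^ Y
Z ^ Y
W ^ Y
n ^ Y
n ^ Z
n ^ W & Z
n ^ ( X ) & Z
n ^ ( Y ) & Z
n ^ ( Z ) & Z
n ^ ( W ) & Z
n ^ ( n ) & Z
n ^ ( n ) & W
n ^ ( n ) & c

[X [X [Y [Z [W n]]]] ^ [Y [Z [W ( [X [Y [Z [W n]]]] )] & [Z [W c]]]]]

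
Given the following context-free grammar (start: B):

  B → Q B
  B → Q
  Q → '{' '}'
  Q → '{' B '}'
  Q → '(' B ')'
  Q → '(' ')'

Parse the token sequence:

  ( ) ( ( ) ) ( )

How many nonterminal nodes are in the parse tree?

8

[B [Q ( )] [B [Q ( [B [Q ( )]] )] [B [Q ( )]]]]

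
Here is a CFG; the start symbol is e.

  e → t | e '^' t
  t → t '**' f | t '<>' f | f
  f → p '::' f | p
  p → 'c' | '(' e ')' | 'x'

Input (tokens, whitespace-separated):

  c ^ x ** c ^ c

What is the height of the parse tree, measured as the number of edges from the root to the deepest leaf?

[e [e [e [t [f [p c]]]] ^ [t [t [f [p x]]] ** [f [p c]]]] ^ [t [f [p c]]]]

6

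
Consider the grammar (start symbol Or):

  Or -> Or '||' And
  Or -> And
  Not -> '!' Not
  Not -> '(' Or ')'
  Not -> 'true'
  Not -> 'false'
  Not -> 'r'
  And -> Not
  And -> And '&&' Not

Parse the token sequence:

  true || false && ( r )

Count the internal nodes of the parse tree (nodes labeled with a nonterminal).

11

[Or [Or [And [Not true]]] || [And [And [Not false]] && [Not ( [Or [And [Not r]]] )]]]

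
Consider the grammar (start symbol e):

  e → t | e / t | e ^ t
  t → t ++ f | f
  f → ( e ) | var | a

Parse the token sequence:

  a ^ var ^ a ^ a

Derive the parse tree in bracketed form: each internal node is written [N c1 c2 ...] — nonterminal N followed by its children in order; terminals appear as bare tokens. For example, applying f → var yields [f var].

[e [e [e [e [t [f a]]] ^ [t [f var]]] ^ [t [f a]]] ^ [t [f a]]]

e
e ^ t
e ^ t ^ t
e ^ t ^ t ^ t
t ^ t ^ t ^ t
f ^ t ^ t ^ t
a ^ t ^ t ^ t
a ^ f ^ t ^ t
a ^ var ^ t ^ t
a ^ var ^ f ^ t
a ^ var ^ a ^ t
a ^ var ^ a ^ f
a ^ var ^ a ^ a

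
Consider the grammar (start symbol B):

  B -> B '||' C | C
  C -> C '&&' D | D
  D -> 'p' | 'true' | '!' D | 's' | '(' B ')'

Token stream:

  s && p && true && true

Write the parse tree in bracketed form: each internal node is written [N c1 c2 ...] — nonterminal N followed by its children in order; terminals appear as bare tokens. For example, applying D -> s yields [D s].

B
C
C && D
C && D && D
C && D && D && D
D && D && D && D
s && D && D && D
s && p && D && D
s && p && true && D
s && p && true && true

[B [C [C [C [C [D s]] && [D p]] && [D true]] && [D true]]]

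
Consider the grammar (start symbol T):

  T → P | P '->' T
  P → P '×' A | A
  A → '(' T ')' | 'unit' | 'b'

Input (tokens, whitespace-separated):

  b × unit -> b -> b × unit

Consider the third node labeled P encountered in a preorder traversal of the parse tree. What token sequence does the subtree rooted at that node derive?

b

[T [P [P [A b]] × [A unit]] -> [T [P [A b]] -> [T [P [P [A b]] × [A unit]]]]]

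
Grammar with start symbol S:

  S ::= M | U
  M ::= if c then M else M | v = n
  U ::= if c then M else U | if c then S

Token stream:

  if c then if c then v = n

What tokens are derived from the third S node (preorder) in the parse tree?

v = n

[S [U if c then [S [U if c then [S [M v = n]]]]]]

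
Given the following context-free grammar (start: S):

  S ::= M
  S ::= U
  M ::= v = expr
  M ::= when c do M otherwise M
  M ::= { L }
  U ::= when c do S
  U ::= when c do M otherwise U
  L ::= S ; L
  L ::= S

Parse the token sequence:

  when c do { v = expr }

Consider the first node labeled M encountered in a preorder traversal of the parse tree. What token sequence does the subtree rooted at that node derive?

{ v = expr }

[S [U when c do [S [M { [L [S [M v = expr]]] }]]]]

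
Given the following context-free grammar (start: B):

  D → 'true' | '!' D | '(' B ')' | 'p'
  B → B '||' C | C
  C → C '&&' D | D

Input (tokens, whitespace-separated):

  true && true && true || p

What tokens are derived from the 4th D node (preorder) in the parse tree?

[B [B [C [C [C [D true]] && [D true]] && [D true]]] || [C [D p]]]

p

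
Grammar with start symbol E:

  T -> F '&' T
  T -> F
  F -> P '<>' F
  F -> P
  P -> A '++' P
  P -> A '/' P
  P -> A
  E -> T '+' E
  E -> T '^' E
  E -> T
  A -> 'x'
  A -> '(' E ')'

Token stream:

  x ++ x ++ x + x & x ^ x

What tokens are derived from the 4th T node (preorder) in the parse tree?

x

[E [T [F [P [A x] ++ [P [A x] ++ [P [A x]]]]]] + [E [T [F [P [A x]]] & [T [F [P [A x]]]]] ^ [E [T [F [P [A x]]]]]]]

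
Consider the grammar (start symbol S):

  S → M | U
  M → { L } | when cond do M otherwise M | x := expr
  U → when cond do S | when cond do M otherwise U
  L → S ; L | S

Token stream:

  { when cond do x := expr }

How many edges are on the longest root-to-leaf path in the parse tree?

[S [M { [L [S [U when cond do [S [M x := expr]]]]] }]]

7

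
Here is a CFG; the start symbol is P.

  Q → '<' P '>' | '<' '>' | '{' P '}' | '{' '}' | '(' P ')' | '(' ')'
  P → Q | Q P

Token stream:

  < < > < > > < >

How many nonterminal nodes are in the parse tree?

[P [Q < [P [Q < >] [P [Q < >]]] >] [P [Q < >]]]

8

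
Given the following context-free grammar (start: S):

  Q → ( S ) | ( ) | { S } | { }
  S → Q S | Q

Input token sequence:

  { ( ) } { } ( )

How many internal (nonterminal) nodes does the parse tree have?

[S [Q { [S [Q ( )]] }] [S [Q { }] [S [Q ( )]]]]

8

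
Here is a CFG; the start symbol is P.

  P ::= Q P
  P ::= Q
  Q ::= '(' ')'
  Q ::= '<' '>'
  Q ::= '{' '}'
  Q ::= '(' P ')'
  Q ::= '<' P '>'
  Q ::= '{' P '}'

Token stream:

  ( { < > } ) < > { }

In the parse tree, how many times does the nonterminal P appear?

5

[P [Q ( [P [Q { [P [Q < >]] }]] )] [P [Q < >] [P [Q { }]]]]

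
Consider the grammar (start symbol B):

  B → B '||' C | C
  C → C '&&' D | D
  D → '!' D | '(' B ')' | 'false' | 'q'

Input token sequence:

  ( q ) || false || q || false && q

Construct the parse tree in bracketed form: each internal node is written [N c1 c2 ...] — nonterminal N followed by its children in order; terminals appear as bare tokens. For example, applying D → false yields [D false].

B
B || C
B || C || C
B || C || C || C
C || C || C || C
D || C || C || C
( B ) || C || C || C
( C ) || C || C || C
( D ) || C || C || C
( q ) || C || C || C
( q ) || D || C || C
( q ) || false || C || C
( q ) || false || D || C
( q ) || false || q || C
( q ) || false || q || C && D
( q ) || false || q || D && D
( q ) || false || q || false && D
( q ) || false || q || false && q

[B [B [B [B [C [D ( [B [C [D q]]] )]]] || [C [D false]]] || [C [D q]]] || [C [C [D false]] && [D q]]]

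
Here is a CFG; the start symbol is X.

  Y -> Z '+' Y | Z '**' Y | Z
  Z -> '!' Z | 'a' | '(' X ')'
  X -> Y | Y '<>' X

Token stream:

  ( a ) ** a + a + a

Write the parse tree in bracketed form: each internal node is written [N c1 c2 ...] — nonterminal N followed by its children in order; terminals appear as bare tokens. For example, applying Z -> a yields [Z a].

[X [Y [Z ( [X [Y [Z a]]] )] ** [Y [Z a] + [Y [Z a] + [Y [Z a]]]]]]

X
Y
Z ** Y
( X ) ** Y
( Y ) ** Y
( Z ) ** Y
( a ) ** Y
( a ) ** Z + Y
( a ) ** a + Y
( a ) ** a + Z + Y
( a ) ** a + a + Y
( a ) ** a + a + Z
( a ) ** a + a + a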